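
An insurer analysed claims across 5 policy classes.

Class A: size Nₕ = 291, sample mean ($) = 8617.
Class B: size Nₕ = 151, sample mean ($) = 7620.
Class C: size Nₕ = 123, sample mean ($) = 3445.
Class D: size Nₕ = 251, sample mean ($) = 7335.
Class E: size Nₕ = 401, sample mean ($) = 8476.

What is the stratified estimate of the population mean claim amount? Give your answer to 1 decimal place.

7659.7

x̄_st = (Σ Nₕx̄ₕ) / (Σ Nₕ) = (291·8617 + 151·7620 + 123·3445 + 251·7335 + 401·8476) / 1217
= 9321863 / 1217 = 7659.707... → 7659.7.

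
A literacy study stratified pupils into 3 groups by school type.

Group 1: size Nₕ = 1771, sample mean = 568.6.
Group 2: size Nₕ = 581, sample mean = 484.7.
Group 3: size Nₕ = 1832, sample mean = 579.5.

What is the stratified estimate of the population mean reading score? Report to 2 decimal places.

x̄_st = (Σ Nₕx̄ₕ) / (Σ Nₕ) = (1771·568.6 + 581·484.7 + 1832·579.5) / 4184
= 2350245.3 / 4184 = 561.7221... → 561.72.

561.72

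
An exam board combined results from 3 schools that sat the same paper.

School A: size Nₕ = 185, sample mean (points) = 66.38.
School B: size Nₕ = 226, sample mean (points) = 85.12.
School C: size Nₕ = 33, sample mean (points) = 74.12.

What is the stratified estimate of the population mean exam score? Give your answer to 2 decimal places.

76.49

x̄_st = (Σ Nₕx̄ₕ) / (Σ Nₕ) = (185·66.38 + 226·85.12 + 33·74.12) / 444
= 33963.38 / 444 = 76.4941... → 76.49.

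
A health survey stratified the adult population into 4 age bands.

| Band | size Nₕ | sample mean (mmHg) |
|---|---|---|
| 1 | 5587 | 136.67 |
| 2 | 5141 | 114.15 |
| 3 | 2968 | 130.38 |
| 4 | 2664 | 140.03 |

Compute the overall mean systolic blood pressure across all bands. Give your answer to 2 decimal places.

N = 5587 + 5141 + 2968 + 2664 = 16360.
Overall mean = Σ (Nₕ/N)·x̄ₕ — weight by population share, not a simple average.
Σ Nₕx̄ₕ = 5587·136.67 + 5141·114.15 + 2968·130.38 + 2664·140.03 = 763575.29 + 586845.15 + 386967.84 + 373039.92 = 2110428.2.
Divide by N: 2110428.2 / 16360 = 128.9993... → 129.00.

129.00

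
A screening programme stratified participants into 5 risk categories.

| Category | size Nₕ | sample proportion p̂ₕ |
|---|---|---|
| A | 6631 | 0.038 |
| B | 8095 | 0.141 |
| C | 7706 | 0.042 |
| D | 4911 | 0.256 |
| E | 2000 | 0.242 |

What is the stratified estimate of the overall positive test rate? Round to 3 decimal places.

N = 6631 + 8095 + 7706 + 4911 + 2000 = 29343.
Overall proportion = Σ (Nₕ/N)·p̂ₕ.
Σ Nₕp̂ₕ = 251.978 + 1141.395 + 323.652 + 1257.216 + 484 = 3458.241.
3458.241 / 29343 = 0.11786... → 0.118.

0.118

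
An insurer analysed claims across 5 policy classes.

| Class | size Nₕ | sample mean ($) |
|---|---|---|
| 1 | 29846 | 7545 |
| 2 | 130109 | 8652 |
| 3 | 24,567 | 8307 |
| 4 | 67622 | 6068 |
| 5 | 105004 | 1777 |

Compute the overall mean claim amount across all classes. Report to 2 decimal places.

6025.21

x̄_st = (Σ Nₕx̄ₕ) / (Σ Nₕ) = (29846·7545 + 130109·8652 + 24567·8307 + 67622·6068 + 105004·1777) / 357148
= 2151891611 / 357148 = 6025.2097... → 6025.21.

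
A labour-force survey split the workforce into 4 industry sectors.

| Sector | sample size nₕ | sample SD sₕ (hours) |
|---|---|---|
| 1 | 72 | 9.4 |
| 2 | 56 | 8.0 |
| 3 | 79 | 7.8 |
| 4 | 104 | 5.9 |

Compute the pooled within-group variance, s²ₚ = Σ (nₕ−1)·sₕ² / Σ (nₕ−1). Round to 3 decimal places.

59.037

Degrees of freedom: 71 + 55 + 78 + 103 = 307.
Σ(nₕ−1)sₕ² = 71·88.36 + 55·64 + 78·60.84 + 103·34.81 = 18124.51.
s²ₚ = 18124.51 / 307 = 59.03749... → 59.037.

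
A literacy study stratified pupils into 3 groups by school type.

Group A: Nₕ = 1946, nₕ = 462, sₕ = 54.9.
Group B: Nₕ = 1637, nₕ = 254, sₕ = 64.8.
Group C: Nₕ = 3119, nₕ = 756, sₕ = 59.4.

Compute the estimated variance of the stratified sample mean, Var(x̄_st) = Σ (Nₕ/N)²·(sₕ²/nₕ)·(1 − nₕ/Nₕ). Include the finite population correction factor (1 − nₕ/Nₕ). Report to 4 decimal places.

N = 6702; Wₕ = Nₕ/N.
group A: (1946/6702)²·54.9²/462·(1 − 462/1946) = 0.4194407
group B: (1637/6702)²·64.8²/254·(1 − 254/1637) = 0.8332557
group C: (3119/6702)²·59.4²/756·(1 − 756/3119) = 0.7658105
Sum = 2.0185070 → 2.0185.

2.0185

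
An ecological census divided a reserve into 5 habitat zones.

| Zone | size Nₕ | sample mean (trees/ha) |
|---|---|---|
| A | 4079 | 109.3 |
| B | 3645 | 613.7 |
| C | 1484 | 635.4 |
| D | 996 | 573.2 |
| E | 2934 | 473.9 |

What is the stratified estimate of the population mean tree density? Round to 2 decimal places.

x̄_st = (Σ Nₕx̄ₕ) / (Σ Nₕ) = (4079·109.3 + 3645·613.7 + 1484·635.4 + 996·573.2 + 2934·473.9) / 13138
= 5587034.6 / 13138 = 425.2576... → 425.26.

425.26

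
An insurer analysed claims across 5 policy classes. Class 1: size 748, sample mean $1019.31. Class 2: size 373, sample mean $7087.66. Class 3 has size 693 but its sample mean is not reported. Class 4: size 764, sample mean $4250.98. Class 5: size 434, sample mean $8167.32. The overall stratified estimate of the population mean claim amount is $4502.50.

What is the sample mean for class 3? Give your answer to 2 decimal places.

Σ Nₕx̄ₕ = N·μ, so 693·x̄_3 = 3012·4502.50 − (748·1019.31 + 373·7087.66 + 764·4250.98 + 434·8167.32).
= 13561530 − 10198506.66 = 3363023.34.
x̄_3 = 3363023.34 / 693 = 4852.8475... → 4852.85.

4852.85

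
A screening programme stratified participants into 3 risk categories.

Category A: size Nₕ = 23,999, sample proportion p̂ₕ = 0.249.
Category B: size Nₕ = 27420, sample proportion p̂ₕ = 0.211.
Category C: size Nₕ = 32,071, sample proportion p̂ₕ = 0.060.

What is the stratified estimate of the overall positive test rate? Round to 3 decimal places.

N = 23999 + 27420 + 32071 = 83490.
Overall proportion = Σ (Nₕ/N)·p̂ₕ.
Σ Nₕp̂ₕ = 5975.751 + 5785.62 + 1924.26 = 13685.631.
13685.631 / 83490 = 0.16392... → 0.164.

0.164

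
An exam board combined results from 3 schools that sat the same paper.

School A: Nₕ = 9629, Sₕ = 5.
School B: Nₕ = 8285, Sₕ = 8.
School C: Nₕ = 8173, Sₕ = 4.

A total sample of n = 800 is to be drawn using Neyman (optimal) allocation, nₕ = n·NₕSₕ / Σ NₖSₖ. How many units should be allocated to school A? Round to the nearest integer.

Σ NₕSₕ = 9629·5 + 8285·8 + 8173·4 = 147117.
Share for A: 48145/147117 = 0.32726.
n_A = 800 × 0.32726 = 261.805... → 262.

262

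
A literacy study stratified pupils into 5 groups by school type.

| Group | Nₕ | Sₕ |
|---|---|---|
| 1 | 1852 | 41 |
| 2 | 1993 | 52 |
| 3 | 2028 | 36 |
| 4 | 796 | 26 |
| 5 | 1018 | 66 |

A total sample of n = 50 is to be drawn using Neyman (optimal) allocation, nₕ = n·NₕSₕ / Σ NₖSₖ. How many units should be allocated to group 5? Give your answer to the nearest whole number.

Σ NₕSₕ = 1852·41 + 1993·52 + 2028·36 + 796·26 + 1018·66 = 340460.
Share for 5: 67188/340460 = 0.19734.
n_5 = 50 × 0.19734 = 9.867... → 10.

10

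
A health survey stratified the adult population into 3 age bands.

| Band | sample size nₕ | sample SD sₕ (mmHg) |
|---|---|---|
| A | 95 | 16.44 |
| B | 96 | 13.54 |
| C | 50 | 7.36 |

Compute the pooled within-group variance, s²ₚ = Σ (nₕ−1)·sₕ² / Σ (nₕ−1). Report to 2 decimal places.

Degrees of freedom: 94 + 95 + 49 = 238.
Σ(nₕ−1)sₕ² = 94·270.2736 + 95·183.3316 + 49·54.1696 = 45476.5308.
s²ₚ = 45476.5308 / 238 = 191.0779... → 191.08.

191.08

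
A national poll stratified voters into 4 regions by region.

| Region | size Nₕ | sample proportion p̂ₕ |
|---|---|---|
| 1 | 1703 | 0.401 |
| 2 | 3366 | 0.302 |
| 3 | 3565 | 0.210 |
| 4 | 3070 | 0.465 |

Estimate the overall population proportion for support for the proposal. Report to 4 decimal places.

0.3311

Wₕ = Nₕ/N with N = 11704: 0.1455, 0.2876, 0.3046, 0.2623.
p̂_st = 0.1455·0.401 + 0.2876·0.302 + 0.3046·0.210 + 0.2623·0.465 ≈ 0.331138... → 0.3311.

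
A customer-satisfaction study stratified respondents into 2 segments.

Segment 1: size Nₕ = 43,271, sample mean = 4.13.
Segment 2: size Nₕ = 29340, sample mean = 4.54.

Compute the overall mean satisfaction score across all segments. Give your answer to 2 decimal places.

4.30

N = 43271 + 29340 = 72611.
The stratified mean weights each stratum mean by its population share Nₕ/N.
Σ Nₕx̄ₕ = 43271·4.13 + 29340·4.54 = 178709.23 + 133203.6 = 311912.83.
Divide by N: 311912.83 / 72611 = 4.2957... → 4.30.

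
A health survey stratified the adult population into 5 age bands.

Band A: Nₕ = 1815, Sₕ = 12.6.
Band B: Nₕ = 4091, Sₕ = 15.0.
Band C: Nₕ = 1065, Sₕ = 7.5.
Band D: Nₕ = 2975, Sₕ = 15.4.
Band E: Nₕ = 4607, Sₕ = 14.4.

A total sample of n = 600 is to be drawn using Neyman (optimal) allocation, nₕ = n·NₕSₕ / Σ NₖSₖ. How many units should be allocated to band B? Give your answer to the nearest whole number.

180

Σ NₕSₕ = 1815·12.6 + 4091·15.0 + 1065·7.5 + 2975·15.4 + 4607·14.4 = 204377.3.
Share for B: 61365/204377.3 = 0.30025.
n_B = 600 × 0.30025 = 180.152... → 180.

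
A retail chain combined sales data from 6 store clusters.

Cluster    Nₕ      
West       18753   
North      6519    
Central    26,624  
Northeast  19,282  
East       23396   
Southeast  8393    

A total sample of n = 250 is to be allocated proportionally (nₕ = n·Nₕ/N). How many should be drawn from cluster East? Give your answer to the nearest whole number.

Share of cluster East = 23396/102967 = 0.22722.
Allocate 250 × 0.22722 = 56.805... → 57.

57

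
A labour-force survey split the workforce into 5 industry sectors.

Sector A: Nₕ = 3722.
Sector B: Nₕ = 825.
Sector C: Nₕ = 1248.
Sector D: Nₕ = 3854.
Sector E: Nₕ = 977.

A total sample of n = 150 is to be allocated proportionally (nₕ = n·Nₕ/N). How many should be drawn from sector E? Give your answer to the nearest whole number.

14

N = 3722 + 825 + 1248 + 3854 + 977 = 10626.
n_E = 150·977/10626 = 13.792... → 14.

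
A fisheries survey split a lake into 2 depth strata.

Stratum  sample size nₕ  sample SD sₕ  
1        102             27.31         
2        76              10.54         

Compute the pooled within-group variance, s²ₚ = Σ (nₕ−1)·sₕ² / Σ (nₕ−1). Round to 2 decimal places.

1: (102−1)·27.31² = 101·745.8361 = 75329.4461
2: (76−1)·10.54² = 75·111.0916 = 8331.87
Numerator = 83661.3161; denominator = Σ(nₕ−1) = 176.
s²ₚ = 83661.3161/176 = 475.3484... → 475.35.

475.35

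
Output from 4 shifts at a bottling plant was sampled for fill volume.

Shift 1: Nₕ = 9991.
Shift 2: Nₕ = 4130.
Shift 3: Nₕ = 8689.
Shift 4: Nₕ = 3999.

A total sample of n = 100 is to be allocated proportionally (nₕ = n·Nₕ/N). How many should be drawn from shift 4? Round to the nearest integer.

Share of shift 4 = 3999/26809 = 0.14917.
Allocate 100 × 0.14917 = 14.917... → 15.

15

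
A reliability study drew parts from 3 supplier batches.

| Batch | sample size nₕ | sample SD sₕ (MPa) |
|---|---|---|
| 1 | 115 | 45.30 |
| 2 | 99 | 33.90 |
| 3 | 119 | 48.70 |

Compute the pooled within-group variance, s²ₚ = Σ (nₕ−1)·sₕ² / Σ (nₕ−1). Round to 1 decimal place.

Degrees of freedom: 114 + 98 + 118 = 330.
Σ(nₕ−1)sₕ² = 114·2052.09 + 98·1149.21 + 118·2371.69 = 626420.26.
s²ₚ = 626420.26 / 330 = 1898.243... → 1898.2.

1898.2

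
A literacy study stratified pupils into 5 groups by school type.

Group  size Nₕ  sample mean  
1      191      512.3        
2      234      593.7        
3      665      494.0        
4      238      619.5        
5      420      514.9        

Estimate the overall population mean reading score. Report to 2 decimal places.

531.46

N = 191 + 234 + 665 + 238 + 420 = 1748.
The stratified mean weights each stratum mean by its population share Nₕ/N.
Σ Nₕx̄ₕ = 191·512.3 + 234·593.7 + 665·494.0 + 238·619.5 + 420·514.9 = 97849.3 + 138925.8 + 328510 + 147441 + 216258 = 928984.1.
Divide by N: 928984.1 / 1748 = 531.4554... → 531.46.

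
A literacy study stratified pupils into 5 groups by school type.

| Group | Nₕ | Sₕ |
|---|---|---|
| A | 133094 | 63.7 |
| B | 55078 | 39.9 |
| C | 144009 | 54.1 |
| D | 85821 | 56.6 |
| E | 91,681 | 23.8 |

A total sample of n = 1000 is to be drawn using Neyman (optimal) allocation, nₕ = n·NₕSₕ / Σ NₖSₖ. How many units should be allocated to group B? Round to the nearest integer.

86

Σ NₕSₕ = 133094·63.7 + 55078·39.9 + 144009·54.1 + 85821·56.6 + 91681·23.8 = 25506063.3.
Share for B: 2197612.2/25506063.3 = 0.08616.
n_B = 1000 × 0.08616 = 86.160... → 86.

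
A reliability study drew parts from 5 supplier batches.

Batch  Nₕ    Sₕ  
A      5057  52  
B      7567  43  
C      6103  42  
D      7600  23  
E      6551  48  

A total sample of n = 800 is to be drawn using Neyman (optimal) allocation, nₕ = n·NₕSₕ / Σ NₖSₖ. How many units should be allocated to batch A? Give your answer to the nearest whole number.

158

A: NₕSₕ = 5057·52 = 262964
B: NₕSₕ = 7567·43 = 325381
C: NₕSₕ = 6103·42 = 256326
D: NₕSₕ = 7600·23 = 174800
E: NₕSₕ = 6551·48 = 314448
Σ NₕSₕ = 1333919.
n_A = 800·262964/1333919 = 157.709... → 158.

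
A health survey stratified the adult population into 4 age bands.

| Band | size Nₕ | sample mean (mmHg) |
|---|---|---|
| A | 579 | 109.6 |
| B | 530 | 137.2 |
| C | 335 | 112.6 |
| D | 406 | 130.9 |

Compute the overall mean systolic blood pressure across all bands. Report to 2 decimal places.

N = 579 + 530 + 335 + 406 = 1850.
Weight each subgroup mean by Nₕ/N and sum.
Σ Nₕx̄ₕ = 579·109.6 + 530·137.2 + 335·112.6 + 406·130.9 = 63458.4 + 72716 + 37721 + 53145.4 = 227040.8.
Divide by N: 227040.8 / 1850 = 122.7248... → 122.72.

122.72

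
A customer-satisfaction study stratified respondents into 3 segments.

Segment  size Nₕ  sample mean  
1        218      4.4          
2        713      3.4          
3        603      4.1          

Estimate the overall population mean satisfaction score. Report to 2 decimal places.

3.82

x̄_st = (Σ Nₕx̄ₕ) / (Σ Nₕ) = (218·4.4 + 713·3.4 + 603·4.1) / 1534
= 5855.7 / 1534 = 3.8173... → 3.82.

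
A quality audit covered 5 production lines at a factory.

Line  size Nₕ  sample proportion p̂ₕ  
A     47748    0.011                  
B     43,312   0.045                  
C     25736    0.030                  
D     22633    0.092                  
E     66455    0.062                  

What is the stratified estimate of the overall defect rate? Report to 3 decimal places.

0.046

N = 47748 + 43312 + 25736 + 22633 + 66455 = 205884.
Overall proportion = Σ (Nₕ/N)·p̂ₕ.
Σ Nₕp̂ₕ = 525.228 + 1949.04 + 772.08 + 2082.236 + 4120.21 = 9448.794.
9448.794 / 205884 = 0.04589... → 0.046.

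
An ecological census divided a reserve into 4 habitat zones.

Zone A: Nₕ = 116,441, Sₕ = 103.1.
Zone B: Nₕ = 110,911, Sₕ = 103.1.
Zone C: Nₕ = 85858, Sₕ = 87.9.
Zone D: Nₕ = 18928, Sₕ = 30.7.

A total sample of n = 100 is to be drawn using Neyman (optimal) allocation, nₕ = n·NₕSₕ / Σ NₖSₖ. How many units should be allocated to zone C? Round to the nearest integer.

24

A: NₕSₕ = 116441·103.1 = 12005067.1
B: NₕSₕ = 110911·103.1 = 11434924.1
C: NₕSₕ = 85858·87.9 = 7546918.2
D: NₕSₕ = 18928·30.7 = 581089.6
Σ NₕSₕ = 31567999.
n_C = 100·7546918.2/31567999 = 23.907... → 24.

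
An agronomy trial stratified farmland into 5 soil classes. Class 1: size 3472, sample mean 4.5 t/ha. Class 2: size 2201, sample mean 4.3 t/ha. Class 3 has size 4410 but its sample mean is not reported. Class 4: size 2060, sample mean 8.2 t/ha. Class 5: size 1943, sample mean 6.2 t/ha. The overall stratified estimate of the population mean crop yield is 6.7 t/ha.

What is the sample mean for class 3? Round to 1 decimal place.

9.1

N = 3472 + 2201 + 4410 + 2060 + 1943 = 14086.
Overall total = μ·N = 6.7·14086 = 94376.2.
Subtract the known strata: 3472·4.5 + 2201·4.3 + 2060·8.2 + 1943·6.2 = 54026.9.
Remaining total for class 3: 94376.2 − 54026.9 = 40349.3.
Divide by its size: 40349.3 / 4410 = 9.150... → 9.1.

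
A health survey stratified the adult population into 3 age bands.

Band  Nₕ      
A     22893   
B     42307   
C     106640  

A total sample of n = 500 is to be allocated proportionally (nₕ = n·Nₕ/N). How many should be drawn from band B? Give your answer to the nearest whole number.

N = 22893 + 42307 + 106640 = 171840.
n_B = 500·42307/171840 = 123.100... → 123.

123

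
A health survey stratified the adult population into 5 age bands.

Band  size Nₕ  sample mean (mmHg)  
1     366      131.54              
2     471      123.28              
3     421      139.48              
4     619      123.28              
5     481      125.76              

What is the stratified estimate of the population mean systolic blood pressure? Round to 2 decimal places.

127.96

N = 2358; weights Wₕ = Nₕ/N = (0.1552, 0.1997, 0.1785, 0.2625, 0.2040).
x̄_st = Σ Wₕ·x̄ₕ = 0.1552·131.54 + 0.1997·123.28 + 0.1785·139.48 + 0.2625·123.28 + 0.2040·125.76 ≈ 127.9603...
→ 127.96.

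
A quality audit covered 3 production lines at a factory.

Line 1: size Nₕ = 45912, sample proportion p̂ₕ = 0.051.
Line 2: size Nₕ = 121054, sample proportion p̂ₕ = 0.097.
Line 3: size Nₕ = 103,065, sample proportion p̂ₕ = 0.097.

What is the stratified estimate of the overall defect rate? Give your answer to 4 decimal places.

0.0892

Wₕ = Nₕ/N with N = 270031: 0.1700, 0.4483, 0.3817.
p̂_st = 0.1700·0.051 + 0.4483·0.097 + 0.3817·0.097 ≈ 0.089179... → 0.0892.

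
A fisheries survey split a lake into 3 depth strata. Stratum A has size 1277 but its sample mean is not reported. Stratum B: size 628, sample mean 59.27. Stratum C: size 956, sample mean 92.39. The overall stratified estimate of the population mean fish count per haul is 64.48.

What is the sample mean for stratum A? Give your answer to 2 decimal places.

46.15

Σ Nₕx̄ₕ = N·μ, so 1277·x̄_A = 2861·64.48 − (628·59.27 + 956·92.39).
= 184477.28 − 125546.4 = 58930.88.
x̄_A = 58930.88 / 1277 = 46.1479... → 46.15.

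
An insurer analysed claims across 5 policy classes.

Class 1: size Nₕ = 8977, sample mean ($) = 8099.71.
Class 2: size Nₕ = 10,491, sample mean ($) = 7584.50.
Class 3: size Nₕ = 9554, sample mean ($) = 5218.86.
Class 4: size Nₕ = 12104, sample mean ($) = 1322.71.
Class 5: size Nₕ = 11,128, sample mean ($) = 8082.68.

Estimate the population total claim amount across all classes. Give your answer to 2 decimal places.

308095219.49

Estimate total by summing Nₕ·x̄ₕ over strata.
8977·8099.71 + 10491·7584.50 + 9554·5218.86 + 12104·1322.71 + 11128·8082.68 = 72711096.67 + 79568989.5 + 49860988.44 + 16010081.84 + 89944063.04 = 308095219.49.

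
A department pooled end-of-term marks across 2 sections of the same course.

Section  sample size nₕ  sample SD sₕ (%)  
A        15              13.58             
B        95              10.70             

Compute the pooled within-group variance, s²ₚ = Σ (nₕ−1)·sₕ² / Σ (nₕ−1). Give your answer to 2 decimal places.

Degrees of freedom: 14 + 94 = 108.
Σ(nₕ−1)sₕ² = 14·184.4164 + 94·114.49 = 13343.8896.
s²ₚ = 13343.8896 / 108 = 123.5545... → 123.55.

123.55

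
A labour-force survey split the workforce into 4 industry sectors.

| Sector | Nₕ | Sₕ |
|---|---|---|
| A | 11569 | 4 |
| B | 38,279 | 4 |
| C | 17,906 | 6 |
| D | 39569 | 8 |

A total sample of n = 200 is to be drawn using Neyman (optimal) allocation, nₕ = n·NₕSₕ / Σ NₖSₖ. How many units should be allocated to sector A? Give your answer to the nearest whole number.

A: NₕSₕ = 11569·4 = 46276
B: NₕSₕ = 38279·4 = 153116
C: NₕSₕ = 17906·6 = 107436
D: NₕSₕ = 39569·8 = 316552
Σ NₕSₕ = 623380.
n_A = 200·46276/623380 = 14.847... → 15.

15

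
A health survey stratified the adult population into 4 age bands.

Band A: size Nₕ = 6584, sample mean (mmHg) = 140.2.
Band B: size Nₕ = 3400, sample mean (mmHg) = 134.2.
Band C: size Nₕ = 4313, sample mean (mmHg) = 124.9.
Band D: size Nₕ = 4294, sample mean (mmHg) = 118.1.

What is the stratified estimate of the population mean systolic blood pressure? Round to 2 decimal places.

130.45

N = 18591; weights Wₕ = Nₕ/N = (0.3541, 0.1829, 0.2320, 0.2310).
x̄_st = Σ Wₕ·x̄ₕ = 0.3541·140.2 + 0.1829·134.2 + 0.2320·124.9 + 0.2310·118.1 ≈ 130.4487...
→ 130.45.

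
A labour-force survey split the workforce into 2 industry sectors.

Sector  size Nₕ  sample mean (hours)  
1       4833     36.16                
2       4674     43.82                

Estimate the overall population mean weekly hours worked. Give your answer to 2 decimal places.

x̄_st = (Σ Nₕx̄ₕ) / (Σ Nₕ) = (4833·36.16 + 4674·43.82) / 9507
= 379575.96 / 9507 = 39.9259... → 39.93.

39.93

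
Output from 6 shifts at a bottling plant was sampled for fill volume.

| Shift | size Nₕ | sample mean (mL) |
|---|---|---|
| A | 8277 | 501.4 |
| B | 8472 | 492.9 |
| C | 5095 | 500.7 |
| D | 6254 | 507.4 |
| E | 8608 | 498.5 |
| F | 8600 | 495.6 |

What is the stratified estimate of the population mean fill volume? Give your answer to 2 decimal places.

498.91

x̄_st = (Σ Nₕx̄ₕ) / (Σ Nₕ) = (8277·501.4 + 8472·492.9 + 5095·500.7 + 6254·507.4 + 8608·498.5 + 8600·495.6) / 45306
= 22603530.7 / 45306 = 498.9081... → 498.91.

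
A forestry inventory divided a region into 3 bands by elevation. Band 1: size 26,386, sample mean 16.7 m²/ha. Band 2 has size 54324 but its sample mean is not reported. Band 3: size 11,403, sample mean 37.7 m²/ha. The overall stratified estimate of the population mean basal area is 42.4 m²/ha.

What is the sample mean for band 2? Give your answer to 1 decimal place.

Σ Nₕx̄ₕ = N·μ, so 54324·x̄_2 = 92113·42.4 − (26386·16.7 + 11403·37.7).
= 3905591.2 − 870539.3 = 3035051.9.
x̄_2 = 3035051.9 / 54324 = 55.869... → 55.9.

55.9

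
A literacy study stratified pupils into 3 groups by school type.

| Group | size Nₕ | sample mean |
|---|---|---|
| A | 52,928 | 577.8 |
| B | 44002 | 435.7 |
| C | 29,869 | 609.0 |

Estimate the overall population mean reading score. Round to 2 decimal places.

x̄_st = (Σ Nₕx̄ₕ) / (Σ Nₕ) = (52928·577.8 + 44002·435.7 + 29869·609.0) / 126799
= 67943690.8 / 126799 = 535.8377... → 535.84.

535.84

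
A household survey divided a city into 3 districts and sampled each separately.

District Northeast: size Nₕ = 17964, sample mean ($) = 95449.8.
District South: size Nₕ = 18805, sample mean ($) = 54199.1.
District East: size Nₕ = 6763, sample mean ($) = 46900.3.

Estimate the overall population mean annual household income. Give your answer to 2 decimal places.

70087.77

x̄_st = (Σ Nₕx̄ₕ) / (Σ Nₕ) = (17964·95449.8 + 18805·54199.1 + 6763·46900.3) / 43532
= 3051061011.6 / 43532 = 70087.7748... → 70087.77.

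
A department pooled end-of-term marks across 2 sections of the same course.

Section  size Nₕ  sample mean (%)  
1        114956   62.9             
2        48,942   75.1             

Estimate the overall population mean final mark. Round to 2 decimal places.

66.54

N = 114956 + 48942 = 163898.
Overall mean = Σ (Nₕ/N)·x̄ₕ — weight by population share, not a simple average.
Σ Nₕx̄ₕ = 114956·62.9 + 48942·75.1 = 7230732.4 + 3675544.2 = 10906276.6.
Divide by N: 10906276.6 / 163898 = 66.5431... → 66.54.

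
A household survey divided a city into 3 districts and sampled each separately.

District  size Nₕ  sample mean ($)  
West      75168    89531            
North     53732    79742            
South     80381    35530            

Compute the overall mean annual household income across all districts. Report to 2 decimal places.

66276.92

N = 75168 + 53732 + 80381 = 209281.
Overall mean = Σ (Nₕ/N)·x̄ₕ — weight by population share, not a simple average.
Σ Nₕx̄ₕ = 75168·89531 + 53732·79742 + 80381·35530 = 6729866208 + 4284697144 + 2855936930 = 13870500282.
Divide by N: 13870500282 / 209281 = 66276.9209... → 66276.92.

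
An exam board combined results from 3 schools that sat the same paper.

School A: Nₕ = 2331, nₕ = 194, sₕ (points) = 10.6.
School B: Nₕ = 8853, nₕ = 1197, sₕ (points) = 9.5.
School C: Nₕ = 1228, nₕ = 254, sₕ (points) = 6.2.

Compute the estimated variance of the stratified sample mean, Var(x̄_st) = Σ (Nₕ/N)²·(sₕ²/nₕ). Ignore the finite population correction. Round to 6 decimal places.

N = 12412; Wₕ = Nₕ/N.
school A: (2331/12412)²·10.6²/194 = 0.020427302
school B: (8853/12412)²·9.5²/1197 = 0.038357514
school C: (1228/12412)²·6.2²/254 = 0.001481368
Sum = 0.060266184 → 0.060266.

0.060266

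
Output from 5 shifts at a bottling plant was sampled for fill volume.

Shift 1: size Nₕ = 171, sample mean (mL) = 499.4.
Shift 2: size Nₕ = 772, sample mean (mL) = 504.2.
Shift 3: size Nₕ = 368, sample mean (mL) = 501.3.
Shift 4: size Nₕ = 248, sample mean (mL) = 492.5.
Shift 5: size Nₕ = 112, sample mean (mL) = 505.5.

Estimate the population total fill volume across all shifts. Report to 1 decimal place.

837874.2

1: 171·499.4 = 85397.4
2: 772·504.2 = 389242.4
3: 368·501.3 = 184478.4
4: 248·492.5 = 122140
5: 112·505.5 = 56616
τ̂ = Σ Nₕx̄ₕ = 837874.2.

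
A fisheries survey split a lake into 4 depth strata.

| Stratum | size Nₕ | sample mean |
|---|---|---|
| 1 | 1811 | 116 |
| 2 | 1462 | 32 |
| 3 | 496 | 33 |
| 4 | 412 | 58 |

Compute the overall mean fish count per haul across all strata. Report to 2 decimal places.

71.07

N = 1811 + 1462 + 496 + 412 = 4181.
Overall mean = Σ (Nₕ/N)·x̄ₕ — weight by population share, not a simple average.
Σ Nₕx̄ₕ = 1811·116 + 1462·32 + 496·33 + 412·58 = 210076 + 46784 + 16368 + 23896 = 297124.
Divide by N: 297124 / 4181 = 71.0653... → 71.07.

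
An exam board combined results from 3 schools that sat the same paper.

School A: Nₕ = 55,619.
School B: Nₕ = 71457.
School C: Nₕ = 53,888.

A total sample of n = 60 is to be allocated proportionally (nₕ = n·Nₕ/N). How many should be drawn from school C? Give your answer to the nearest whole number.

18

N = 55619 + 71457 + 53888 = 180964.
n_C = 60·53888/180964 = 17.867... → 18.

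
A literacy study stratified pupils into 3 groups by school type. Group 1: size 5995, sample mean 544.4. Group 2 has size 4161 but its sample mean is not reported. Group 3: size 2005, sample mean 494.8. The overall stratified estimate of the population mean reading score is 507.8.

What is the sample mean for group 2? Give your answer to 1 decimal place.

N = 5995 + 4161 + 2005 = 12161.
Overall total = μ·N = 507.8·12161 = 6175355.8.
Subtract the known strata: 5995·544.4 + 2005·494.8 = 4255752.
Remaining total for group 2: 6175355.8 − 4255752 = 1919603.8.
Divide by its size: 1919603.8 / 4161 = 461.332... → 461.3.

461.3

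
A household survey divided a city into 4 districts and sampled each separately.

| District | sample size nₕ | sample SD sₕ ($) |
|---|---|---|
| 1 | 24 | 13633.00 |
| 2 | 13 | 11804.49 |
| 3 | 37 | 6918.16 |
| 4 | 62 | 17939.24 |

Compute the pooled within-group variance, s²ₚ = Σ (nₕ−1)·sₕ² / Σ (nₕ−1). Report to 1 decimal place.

206823421.6

1: (24−1)·13633.00² = 23·185858689 = 4274749847
2: (13−1)·11804.49² = 12·139345984.1601 = 1672151809.9212
3: (37−1)·6918.16² = 36·47860937.7856 = 1722993760.2816
4: (62−1)·17939.24² = 61·321816331.7776 = 19630796238.4336
Numerator = 27300691655.6364; denominator = Σ(nₕ−1) = 132.
s²ₚ = 27300691655.6364/132 = 206823421.634... → 206823421.6.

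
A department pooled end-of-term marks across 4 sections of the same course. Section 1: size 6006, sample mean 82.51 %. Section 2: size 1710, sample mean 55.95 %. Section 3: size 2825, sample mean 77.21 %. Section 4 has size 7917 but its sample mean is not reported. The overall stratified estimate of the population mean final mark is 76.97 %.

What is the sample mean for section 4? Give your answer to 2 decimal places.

77.22

N = 6006 + 1710 + 2825 + 7917 = 18458.
Overall total = μ·N = 76.97·18458 = 1420712.26.
Subtract the known strata: 6006·82.51 + 1710·55.95 + 2825·77.21 = 809347.81.
Remaining total for section 4: 1420712.26 − 809347.81 = 611364.45.
Divide by its size: 611364.45 / 7917 = 77.2217... → 77.22.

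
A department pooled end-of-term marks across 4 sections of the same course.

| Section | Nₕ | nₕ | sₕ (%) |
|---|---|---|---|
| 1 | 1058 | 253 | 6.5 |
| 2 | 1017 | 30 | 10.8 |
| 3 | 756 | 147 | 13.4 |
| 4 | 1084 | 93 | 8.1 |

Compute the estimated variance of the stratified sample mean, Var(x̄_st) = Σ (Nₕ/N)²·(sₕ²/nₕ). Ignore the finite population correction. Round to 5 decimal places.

0.37419

N = 3915; Wₕ = Nₕ/N.
section 1: (1058/3915)²·6.5²/253 = 0.01219590
section 2: (1017/3915)²·10.8²/30 = 0.26236423
section 3: (756/3915)²·13.4²/147 = 0.04554832
section 4: (1084/3915)²·8.1²/93 = 0.05408566
Sum = 0.37419411 → 0.37419.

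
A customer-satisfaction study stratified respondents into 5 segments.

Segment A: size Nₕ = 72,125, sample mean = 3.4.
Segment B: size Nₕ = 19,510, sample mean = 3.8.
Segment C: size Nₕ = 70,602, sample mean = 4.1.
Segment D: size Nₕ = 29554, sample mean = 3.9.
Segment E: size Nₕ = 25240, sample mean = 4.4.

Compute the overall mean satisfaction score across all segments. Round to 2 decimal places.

3.85

N = 72125 + 19510 + 70602 + 29554 + 25240 = 217031.
Weight each subgroup mean by Nₕ/N and sum.
Σ Nₕx̄ₕ = 72125·3.4 + 19510·3.8 + 70602·4.1 + 29554·3.9 + 25240·4.4 = 245225 + 74138 + 289468.2 + 115260.6 + 111056 = 835147.8.
Divide by N: 835147.8 / 217031 = 3.8481... → 3.85.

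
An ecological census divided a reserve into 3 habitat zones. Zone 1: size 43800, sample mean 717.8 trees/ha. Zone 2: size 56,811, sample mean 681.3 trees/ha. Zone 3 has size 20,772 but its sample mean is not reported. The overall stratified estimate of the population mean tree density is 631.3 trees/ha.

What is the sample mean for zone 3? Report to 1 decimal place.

312.2

Σ Nₕx̄ₕ = N·μ, so 20772·x̄_3 = 121383·631.3 − (43800·717.8 + 56811·681.3).
= 76629087.9 − 70144974.3 = 6484113.6.
x̄_3 = 6484113.6 / 20772 = 312.156... → 312.2.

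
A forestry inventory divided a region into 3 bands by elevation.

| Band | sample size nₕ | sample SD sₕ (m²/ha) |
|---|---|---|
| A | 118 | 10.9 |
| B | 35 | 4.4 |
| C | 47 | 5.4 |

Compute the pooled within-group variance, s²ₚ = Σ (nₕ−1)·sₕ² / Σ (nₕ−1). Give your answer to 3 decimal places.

80.713

Degrees of freedom: 117 + 34 + 46 = 197.
Σ(nₕ−1)sₕ² = 117·118.81 + 34·19.36 + 46·29.16 = 15900.37.
s²ₚ = 15900.37 / 197 = 80.71254... → 80.713.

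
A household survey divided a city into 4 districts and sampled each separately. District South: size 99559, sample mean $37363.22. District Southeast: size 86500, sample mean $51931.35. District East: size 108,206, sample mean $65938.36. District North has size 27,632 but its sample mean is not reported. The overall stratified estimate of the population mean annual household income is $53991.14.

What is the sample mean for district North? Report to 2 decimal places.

Σ Nₕx̄ₕ = N·μ, so 27632·x̄_North = 321897·53991.14 − (99559·37363.22 + 86500·51931.35 + 108206·65938.36).
= 17379585992.58 − 15346832777.14 = 2032753215.44.
x̄_North = 2032753215.44 / 27632 = 73565.1859... → 73565.19.

73565.19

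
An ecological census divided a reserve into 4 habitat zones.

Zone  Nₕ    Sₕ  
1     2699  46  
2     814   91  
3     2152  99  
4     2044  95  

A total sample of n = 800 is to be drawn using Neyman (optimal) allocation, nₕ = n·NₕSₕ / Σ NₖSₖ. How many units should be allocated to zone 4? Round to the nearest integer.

Σ NₕSₕ = 2699·46 + 814·91 + 2152·99 + 2044·95 = 605456.
Share for 4: 194180/605456 = 0.32072.
n_4 = 800 × 0.32072 = 256.574... → 257.

257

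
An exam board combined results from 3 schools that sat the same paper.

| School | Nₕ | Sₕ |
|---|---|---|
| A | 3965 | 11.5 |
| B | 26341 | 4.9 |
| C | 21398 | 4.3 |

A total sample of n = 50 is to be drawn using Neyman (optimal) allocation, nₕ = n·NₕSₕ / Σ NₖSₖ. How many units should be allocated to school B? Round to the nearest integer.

Σ NₕSₕ = 3965·11.5 + 26341·4.9 + 21398·4.3 = 266679.8.
Share for B: 129070.9/266679.8 = 0.48399.
n_B = 50 × 0.48399 = 24.200... → 24.

24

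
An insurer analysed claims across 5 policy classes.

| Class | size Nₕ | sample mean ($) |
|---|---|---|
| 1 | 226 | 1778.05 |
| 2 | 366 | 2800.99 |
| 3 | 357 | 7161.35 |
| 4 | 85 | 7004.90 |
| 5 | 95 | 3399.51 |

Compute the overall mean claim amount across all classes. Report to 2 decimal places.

4341.87

N = 226 + 366 + 357 + 85 + 95 = 1129.
The stratified mean weights each stratum mean by its population share Nₕ/N.
Σ Nₕx̄ₕ = 226·1778.05 + 366·2800.99 + 357·7161.35 + 85·7004.90 + 95·3399.51 = 401839.3 + 1025162.34 + 2556601.95 + 595416.5 + 322953.45 = 4901973.54.
Divide by N: 4901973.54 / 1129 = 4341.8720... → 4341.87.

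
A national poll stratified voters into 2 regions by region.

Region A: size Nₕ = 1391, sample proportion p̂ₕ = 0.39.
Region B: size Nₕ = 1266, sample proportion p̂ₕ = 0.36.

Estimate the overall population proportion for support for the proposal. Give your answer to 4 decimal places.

N = 1391 + 1266 = 2657.
Overall proportion = Σ (Nₕ/N)·p̂ₕ.
Σ Nₕp̂ₕ = 542.49 + 455.76 = 998.25.
998.25 / 2657 = 0.375706... → 0.3757.

0.3757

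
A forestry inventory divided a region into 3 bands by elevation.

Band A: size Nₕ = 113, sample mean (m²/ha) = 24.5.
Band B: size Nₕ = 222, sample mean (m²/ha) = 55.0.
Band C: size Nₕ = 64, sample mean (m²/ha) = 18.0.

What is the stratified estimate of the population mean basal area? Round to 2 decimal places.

40.43

N = 113 + 222 + 64 = 399.
Overall mean = Σ (Nₕ/N)·x̄ₕ — weight by population share, not a simple average.
Σ Nₕx̄ₕ = 113·24.5 + 222·55.0 + 64·18.0 = 2768.5 + 12210 + 1152 = 16130.5.
Divide by N: 16130.5 / 399 = 40.4273... → 40.43.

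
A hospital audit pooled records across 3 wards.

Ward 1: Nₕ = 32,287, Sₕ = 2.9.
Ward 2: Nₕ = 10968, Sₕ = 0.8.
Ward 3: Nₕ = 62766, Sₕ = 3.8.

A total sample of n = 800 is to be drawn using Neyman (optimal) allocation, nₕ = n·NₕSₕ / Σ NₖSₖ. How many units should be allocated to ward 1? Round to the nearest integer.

220

1: NₕSₕ = 32287·2.9 = 93632.3
2: NₕSₕ = 10968·0.8 = 8774.4
3: NₕSₕ = 62766·3.8 = 238510.8
Σ NₕSₕ = 340917.5.
n_1 = 800·93632.3/340917.5 = 219.718... → 220.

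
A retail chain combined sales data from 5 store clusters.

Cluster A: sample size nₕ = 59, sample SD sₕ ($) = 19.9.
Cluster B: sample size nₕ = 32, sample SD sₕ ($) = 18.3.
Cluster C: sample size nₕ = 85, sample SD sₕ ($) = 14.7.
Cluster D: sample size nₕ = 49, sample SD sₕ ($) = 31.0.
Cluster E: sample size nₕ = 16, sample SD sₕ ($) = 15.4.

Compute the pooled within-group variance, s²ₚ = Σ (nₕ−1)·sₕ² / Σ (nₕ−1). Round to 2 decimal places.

A: (59−1)·19.9² = 58·396.01 = 22968.58
B: (32−1)·18.3² = 31·334.89 = 10381.59
C: (85−1)·14.7² = 84·216.09 = 18151.56
D: (49−1)·31.0² = 48·961 = 46128
E: (16−1)·15.4² = 15·237.16 = 3557.4
Numerator = 101187.13; denominator = Σ(nₕ−1) = 236.
s²ₚ = 101187.13/236 = 428.7590... → 428.76.

428.76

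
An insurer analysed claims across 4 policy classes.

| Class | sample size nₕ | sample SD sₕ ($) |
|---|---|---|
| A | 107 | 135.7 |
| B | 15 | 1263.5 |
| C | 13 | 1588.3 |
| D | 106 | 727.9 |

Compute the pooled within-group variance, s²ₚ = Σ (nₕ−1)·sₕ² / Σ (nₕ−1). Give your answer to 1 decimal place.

465010.1

Degrees of freedom: 106 + 14 + 12 + 105 = 237.
Σ(nₕ−1)sₕ² = 106·18414.49 + 14·1596432.25 + 12·2522696.89 + 105·529838.41 = 110207383.17.
s²ₚ = 110207383.17 / 237 = 465010.056... → 465010.1.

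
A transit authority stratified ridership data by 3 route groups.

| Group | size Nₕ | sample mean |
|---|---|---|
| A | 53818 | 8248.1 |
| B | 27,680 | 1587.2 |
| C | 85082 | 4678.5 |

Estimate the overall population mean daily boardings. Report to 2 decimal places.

N = 166580; weights Wₕ = Nₕ/N = (0.3231, 0.1662, 0.5108).
x̄_st = Σ Wₕ·x̄ₕ = 0.3231·8248.1 + 0.1662·1587.2 + 0.5108·4678.5 ≈ 5318.0819...
→ 5318.08.

5318.08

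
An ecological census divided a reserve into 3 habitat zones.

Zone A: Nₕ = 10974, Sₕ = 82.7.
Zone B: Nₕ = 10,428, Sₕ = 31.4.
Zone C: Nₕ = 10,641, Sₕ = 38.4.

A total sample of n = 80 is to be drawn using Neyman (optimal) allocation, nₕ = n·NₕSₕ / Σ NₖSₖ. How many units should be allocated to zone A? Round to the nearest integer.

44

Σ NₕSₕ = 10974·82.7 + 10428·31.4 + 10641·38.4 = 1643603.4.
Share for A: 907549.8/1643603.4 = 0.55217.
n_A = 80 × 0.55217 = 44.174... → 44.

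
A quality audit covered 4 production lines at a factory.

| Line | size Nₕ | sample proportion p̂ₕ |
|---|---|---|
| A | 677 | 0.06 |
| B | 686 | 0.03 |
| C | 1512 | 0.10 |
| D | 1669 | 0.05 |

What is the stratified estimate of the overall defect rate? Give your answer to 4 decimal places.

Wₕ = Nₕ/N with N = 4544: 0.1490, 0.1510, 0.3327, 0.3673.
p̂_st = 0.1490·0.06 + 0.1510·0.03 + 0.3327·0.10 + 0.3673·0.05 ≈ 0.065108... → 0.0651.

0.0651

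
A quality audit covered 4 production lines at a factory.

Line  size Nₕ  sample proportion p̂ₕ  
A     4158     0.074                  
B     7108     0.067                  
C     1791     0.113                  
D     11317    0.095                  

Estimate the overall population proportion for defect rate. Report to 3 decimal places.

0.085

N = 4158 + 7108 + 1791 + 11317 = 24374.
Overall proportion = Σ (Nₕ/N)·p̂ₕ.
Σ Nₕp̂ₕ = 307.692 + 476.236 + 202.383 + 1075.115 = 2061.426.
2061.426 / 24374 = 0.08457... → 0.085.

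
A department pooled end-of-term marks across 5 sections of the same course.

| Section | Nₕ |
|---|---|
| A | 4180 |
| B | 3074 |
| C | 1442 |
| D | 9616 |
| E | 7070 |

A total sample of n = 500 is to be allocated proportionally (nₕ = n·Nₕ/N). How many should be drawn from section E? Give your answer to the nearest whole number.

Share of section E = 7070/25382 = 0.27854.
Allocate 500 × 0.27854 = 139.272... → 139.

139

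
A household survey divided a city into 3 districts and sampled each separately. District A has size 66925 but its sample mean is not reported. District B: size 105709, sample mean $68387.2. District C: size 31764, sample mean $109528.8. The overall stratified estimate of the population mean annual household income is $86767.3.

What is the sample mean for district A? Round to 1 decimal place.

N = 66925 + 105709 + 31764 = 204398.
Overall total = μ·N = 86767.3·204398 = 17735062585.4.
Subtract the known strata: 105709·68387.2 + 31764·109528.8 = 10708215328.
Remaining total for district A: 17735062585.4 − 10708215328 = 7026847257.4.
Divide by its size: 7026847257.4 / 66925 = 104995.850... → 104995.8.

104995.8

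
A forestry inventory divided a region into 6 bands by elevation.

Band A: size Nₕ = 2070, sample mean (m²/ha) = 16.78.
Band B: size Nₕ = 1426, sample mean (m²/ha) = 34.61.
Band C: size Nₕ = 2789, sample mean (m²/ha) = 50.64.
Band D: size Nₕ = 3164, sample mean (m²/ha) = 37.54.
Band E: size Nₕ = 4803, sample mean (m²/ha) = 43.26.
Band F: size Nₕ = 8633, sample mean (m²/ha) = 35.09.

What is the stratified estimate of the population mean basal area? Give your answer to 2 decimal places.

37.35

N = 2070 + 1426 + 2789 + 3164 + 4803 + 8633 = 22885.
Overall mean = Σ (Nₕ/N)·x̄ₕ — weight by population share, not a simple average.
Σ Nₕx̄ₕ = 2070·16.78 + 1426·34.61 + 2789·50.64 + 3164·37.54 + 4803·43.26 + 8633·35.09 = 34734.6 + 49353.86 + 141234.96 + 118776.56 + 207777.78 + 302931.97 = 854809.73.
Divide by N: 854809.73 / 22885 = 37.3524... → 37.35.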